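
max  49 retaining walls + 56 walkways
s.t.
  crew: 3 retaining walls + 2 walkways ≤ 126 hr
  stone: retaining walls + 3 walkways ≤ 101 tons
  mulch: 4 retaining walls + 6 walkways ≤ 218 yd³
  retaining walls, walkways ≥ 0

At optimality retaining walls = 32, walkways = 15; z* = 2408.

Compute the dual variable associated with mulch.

At the optimum: crew uses 126 of 126 (binding); stone uses 77 of 101 (slack = 24); mulch uses 218 of 218 (binding).
Since stone is not tight, its dual is 0.
Dual feasibility on the basic columns requires 3·y_crew + 4·y_mulch = 49, 2·y_crew + 6·y_mulch = 56.
Solving: y_crew = 7, y_mulch = 7.
Shadow price of mulch = 7.

7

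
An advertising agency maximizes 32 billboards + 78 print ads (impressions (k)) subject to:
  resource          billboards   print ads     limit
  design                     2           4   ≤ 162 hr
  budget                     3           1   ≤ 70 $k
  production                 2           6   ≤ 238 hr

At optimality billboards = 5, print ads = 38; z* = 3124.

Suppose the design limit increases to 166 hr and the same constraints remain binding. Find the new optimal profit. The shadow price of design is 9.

3160

Δb = 4, so new z* = 3124 + (9)·(4) = 3124 + 36 = 3160.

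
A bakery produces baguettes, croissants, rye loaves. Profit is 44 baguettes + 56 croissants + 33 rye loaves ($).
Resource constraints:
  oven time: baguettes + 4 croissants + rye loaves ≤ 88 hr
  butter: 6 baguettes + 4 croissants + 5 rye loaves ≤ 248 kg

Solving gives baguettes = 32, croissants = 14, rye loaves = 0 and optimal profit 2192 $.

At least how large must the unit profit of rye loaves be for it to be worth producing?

Check each constraint at x*: oven time 88/88 (tight); butter 248/248 (tight).
From A_Bᵀ y = c: 1·y_oven time + 6·y_butter = 44; 4·y_oven time + 4·y_butter = 56.
→ y_oven time = 8 and y_butter = 6.
rye loaves enters the basis when its profit ≥ yᵀa₃ = 8·1 + 6·5 = 38.

38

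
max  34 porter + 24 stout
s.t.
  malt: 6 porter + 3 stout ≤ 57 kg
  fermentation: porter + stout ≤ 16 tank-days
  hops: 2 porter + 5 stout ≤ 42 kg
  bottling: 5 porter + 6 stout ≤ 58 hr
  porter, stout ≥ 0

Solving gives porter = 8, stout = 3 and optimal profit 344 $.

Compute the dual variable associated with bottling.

2

At the optimum: malt uses 57 of 57 (binding); fermentation uses 11 of 16 (slack = 5); hops uses 31 of 42 (slack = 11); bottling uses 58 of 58 (binding).
By complementary slackness, y = 0 for the non-binding constraints.
The binding rows give the dual system: 6·y_malt + 5·y_bottling = 34 and 3·y_malt + 6·y_bottling = 24.
This yields shadow prices y_malt = 4, y_bottling = 2.
Shadow price of bottling = 2.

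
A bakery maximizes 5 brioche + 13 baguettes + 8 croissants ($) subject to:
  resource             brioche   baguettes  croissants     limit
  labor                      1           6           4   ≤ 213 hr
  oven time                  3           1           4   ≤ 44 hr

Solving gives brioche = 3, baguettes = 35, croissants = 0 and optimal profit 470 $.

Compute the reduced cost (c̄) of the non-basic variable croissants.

Both labor and oven time are binding at x*.
From A_Bᵀ y = c: 1·y_labor + 3·y_oven time = 5; 6·y_labor + 1·y_oven time = 13.
Solving: y_labor = 2, y_oven time = 1.
Reduced cost of croissants: c₃ − yᵀa₃ = 8 − (2·4 + 1·4) = 8 − 12 = -4.

-4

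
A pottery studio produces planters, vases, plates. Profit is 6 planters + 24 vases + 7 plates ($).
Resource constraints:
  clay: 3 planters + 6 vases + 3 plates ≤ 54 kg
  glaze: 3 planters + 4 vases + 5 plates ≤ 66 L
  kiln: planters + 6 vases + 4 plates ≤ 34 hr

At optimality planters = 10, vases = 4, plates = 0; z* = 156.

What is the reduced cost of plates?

-8

Binding: clay and kiln. Non-binding: glaze (20 unused).
Since glaze is not tight, its dual is 0.
Dual feasibility on the basic columns requires 3·y_clay + 1·y_kiln = 6, 6·y_clay + 6·y_kiln = 24.
This yields shadow prices y_clay = 1, y_kiln = 3.
Reduced cost of plates: c₃ − yᵀa₃ = 7 − (1·3 + 3·4) = 7 − 15 = -8.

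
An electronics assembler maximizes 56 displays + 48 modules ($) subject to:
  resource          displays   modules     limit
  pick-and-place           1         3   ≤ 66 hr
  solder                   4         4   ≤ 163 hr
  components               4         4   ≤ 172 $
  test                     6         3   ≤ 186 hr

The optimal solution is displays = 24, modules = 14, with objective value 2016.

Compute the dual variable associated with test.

8

At the optimum: pick-and-place uses 66 of 66 (binding); solder uses 152 of 163 (slack = 11); components uses 152 of 172 (slack = 20); test uses 186 of 186 (binding).
Slack constraints have shadow price 0 (complementary slackness).
From A_Bᵀ y = c: 1·y_pick-and-place + 6·y_test = 56; 3·y_pick-and-place + 3·y_test = 48.
This yields shadow prices y_pick-and-place = 8, y_test = 8.
Shadow price of test = 8.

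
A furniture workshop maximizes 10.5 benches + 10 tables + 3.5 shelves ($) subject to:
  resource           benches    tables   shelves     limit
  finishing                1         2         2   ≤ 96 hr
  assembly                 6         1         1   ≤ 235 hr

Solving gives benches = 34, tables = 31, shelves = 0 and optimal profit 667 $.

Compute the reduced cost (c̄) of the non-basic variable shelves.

Both finishing and assembly are binding at x*.
Dual feasibility on the basic columns requires 1·y_finishing + 6·y_assembly = 10.5, 2·y_finishing + 1·y_assembly = 10.
→ y_finishing = 4.5 and y_assembly = 1.
Reduced cost of shelves: c₃ − yᵀa₃ = 3.5 − (4.5·2 + 1·1) = 3.5 − 10 = -6.5.

-6.5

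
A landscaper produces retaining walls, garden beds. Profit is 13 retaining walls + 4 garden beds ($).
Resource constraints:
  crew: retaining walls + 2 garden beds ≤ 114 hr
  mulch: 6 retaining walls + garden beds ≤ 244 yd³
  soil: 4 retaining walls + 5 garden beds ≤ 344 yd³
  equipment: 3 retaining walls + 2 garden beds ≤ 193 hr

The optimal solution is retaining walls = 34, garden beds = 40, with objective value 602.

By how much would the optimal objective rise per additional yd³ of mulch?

2

Check each constraint at x*: crew 114/114 (tight); mulch 244/244 (tight); soil 336/344 (slack 8); equipment 182/193 (slack 11).
By complementary slackness, y = 0 for the non-binding constraints.
The binding rows give the dual system: 1·y_crew + 6·y_mulch = 13 and 2·y_crew + 1·y_mulch = 4.
→ y_crew = 1 and y_mulch = 2.
Shadow price of mulch = 2.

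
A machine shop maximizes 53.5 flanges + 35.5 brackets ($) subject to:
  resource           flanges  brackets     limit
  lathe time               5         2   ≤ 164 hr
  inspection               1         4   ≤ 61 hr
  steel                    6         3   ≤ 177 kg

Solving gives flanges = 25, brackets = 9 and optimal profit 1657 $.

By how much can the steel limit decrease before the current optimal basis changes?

131.25

Binding constraints: inspection, steel. The basis is B = [[1,4],[6,3]] with det -21.
Per unit decrease in steel, x* moves by d = (-0.1905, 0.0476).
The basis stays optimal until flanges reaches 0; allowable decrease = 131.25 kg.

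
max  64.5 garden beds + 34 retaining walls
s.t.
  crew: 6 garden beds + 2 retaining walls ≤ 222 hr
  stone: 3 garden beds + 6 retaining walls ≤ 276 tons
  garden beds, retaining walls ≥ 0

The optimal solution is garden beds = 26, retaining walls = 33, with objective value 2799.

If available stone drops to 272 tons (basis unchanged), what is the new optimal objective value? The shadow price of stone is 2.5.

2789

Δb = -4, so new z* = 2799 + (2.5)·(-4) = 2799 − 10 = 2789.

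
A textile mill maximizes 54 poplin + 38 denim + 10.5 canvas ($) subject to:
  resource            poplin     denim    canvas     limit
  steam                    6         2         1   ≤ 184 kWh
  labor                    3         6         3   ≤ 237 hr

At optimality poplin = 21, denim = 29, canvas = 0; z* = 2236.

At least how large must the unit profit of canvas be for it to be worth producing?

19

At the optimum: steam uses 184 of 184 (binding); labor uses 237 of 237 (binding).
From A_Bᵀ y = c: 6·y_steam + 3·y_labor = 54; 2·y_steam + 6·y_labor = 38.
Solving: y_steam = 7, y_labor = 4.
canvas enters the basis when its profit ≥ yᵀa₃ = 7·1 + 4·3 = 19.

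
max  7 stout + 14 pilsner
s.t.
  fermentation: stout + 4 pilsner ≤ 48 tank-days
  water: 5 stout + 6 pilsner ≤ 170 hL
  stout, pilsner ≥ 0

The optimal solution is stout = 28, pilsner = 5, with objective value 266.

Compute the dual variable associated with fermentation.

Both fermentation and water are binding at x*.
Dual feasibility on the basic columns requires 1·y_fermentation + 5·y_water = 7, 4·y_fermentation + 6·y_water = 14.
→ y_fermentation = 2 and y_water = 1.
Shadow price of fermentation = 2.

2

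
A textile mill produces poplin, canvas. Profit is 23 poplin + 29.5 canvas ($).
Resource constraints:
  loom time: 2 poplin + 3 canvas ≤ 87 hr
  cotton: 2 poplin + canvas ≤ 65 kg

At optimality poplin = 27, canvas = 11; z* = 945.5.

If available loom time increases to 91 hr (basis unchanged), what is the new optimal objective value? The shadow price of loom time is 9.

Δb = 4, so new z* = 945.5 + (9)·(4) = 945.5 + 36 = 981.5.

981.5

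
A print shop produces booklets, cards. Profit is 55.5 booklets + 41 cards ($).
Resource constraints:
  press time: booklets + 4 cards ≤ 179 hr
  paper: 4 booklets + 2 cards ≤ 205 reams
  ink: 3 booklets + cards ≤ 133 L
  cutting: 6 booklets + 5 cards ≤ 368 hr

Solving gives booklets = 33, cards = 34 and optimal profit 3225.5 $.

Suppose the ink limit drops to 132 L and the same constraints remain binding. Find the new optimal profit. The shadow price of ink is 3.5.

3222

Δb = -1, so new z* = 3225.5 + (3.5)·(-1) = 3225.5 − 3.5 = 3222.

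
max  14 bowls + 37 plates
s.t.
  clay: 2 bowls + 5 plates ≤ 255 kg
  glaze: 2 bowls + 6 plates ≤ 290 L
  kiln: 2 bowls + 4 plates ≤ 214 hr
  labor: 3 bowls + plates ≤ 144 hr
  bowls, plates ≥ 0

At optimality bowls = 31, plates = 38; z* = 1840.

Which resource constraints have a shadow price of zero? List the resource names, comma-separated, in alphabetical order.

clay: 252/255 (slack 3)
glaze: 290/290 (binding)
kiln: 214/214 (binding)
labor: 131/144 (slack 13)
By complementary slackness, a constraint with positive slack has shadow price 0 → clay, labor.

clay, labor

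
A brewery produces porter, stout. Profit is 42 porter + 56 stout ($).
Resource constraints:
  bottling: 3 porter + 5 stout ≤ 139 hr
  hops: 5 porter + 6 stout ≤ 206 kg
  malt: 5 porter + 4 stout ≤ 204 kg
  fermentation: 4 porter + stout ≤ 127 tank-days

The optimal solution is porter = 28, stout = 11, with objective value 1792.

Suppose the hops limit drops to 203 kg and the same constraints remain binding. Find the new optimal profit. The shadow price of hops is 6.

Δb = -3, so new z* = 1792 + (6)·(-3) = 1792 − 18 = 1774.

1774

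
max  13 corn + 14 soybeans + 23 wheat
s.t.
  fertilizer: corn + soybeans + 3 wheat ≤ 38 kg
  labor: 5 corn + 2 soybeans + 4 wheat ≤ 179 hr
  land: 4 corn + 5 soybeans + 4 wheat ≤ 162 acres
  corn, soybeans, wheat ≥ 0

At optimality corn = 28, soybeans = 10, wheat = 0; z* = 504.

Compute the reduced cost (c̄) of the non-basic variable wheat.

At the optimum: fertilizer uses 38 of 38 (binding); labor uses 160 of 179 (slack = 19); land uses 162 of 162 (binding).
Slack constraints have shadow price 0 (complementary slackness).
From A_Bᵀ y = c: 1·y_fertilizer + 4·y_land = 13; 1·y_fertilizer + 5·y_land = 14.
→ y_fertilizer = 9 and y_land = 1.
Reduced cost of wheat: c₃ − yᵀa₃ = 23 − (9·3 + 1·4) = 23 − 31 = -8.

-8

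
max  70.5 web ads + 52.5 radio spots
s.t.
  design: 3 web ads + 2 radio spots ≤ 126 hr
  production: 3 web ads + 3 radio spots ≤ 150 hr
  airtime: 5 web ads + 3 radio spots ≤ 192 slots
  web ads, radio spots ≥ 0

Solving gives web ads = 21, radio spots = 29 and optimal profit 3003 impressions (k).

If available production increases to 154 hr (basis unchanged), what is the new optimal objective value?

Check each constraint at x*: design 121/126 (slack 5); production 150/150 (tight); airtime 192/192 (tight).
Since design is not tight, its dual is 0.
The binding rows give the dual system: 3·y_production + 5·y_airtime = 70.5 and 3·y_production + 3·y_airtime = 52.5.
→ y_production = 8.5 and y_airtime = 9.
Δz = y_production·Δb = 8.5 × (4) = 34, so new z* = 3003 + 34 = 3037.

3037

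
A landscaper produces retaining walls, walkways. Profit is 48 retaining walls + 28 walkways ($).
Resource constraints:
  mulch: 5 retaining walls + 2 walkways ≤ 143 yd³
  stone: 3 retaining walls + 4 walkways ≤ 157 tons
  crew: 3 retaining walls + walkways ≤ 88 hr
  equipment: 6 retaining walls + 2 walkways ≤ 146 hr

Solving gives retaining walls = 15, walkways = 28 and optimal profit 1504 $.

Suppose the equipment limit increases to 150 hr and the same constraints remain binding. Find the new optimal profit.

At the optimum: mulch uses 131 of 143 (slack = 12); stone uses 157 of 157 (binding); crew uses 73 of 88 (slack = 15); equipment uses 146 of 146 (binding).
Since mulch, crew are not tight, their duals are 0.
The binding rows give the dual system: 3·y_stone + 6·y_equipment = 48 and 4·y_stone + 2·y_equipment = 28.
Solving: y_stone = 4, y_equipment = 6.
Δz = y_equipment·Δb = 6 × (4) = 24, so new z* = 1504 + 24 = 1528.

1528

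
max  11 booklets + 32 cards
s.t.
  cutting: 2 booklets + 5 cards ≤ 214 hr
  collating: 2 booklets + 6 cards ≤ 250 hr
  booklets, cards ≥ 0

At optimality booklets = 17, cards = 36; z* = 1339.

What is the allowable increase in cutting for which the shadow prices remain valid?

36

Binding constraints: cutting, collating. The basis is B = [[2,5],[2,6]] with det 2.
Per unit increase in cutting, x* moves by d = (3, -1).
The basis stays optimal until cards reaches 0; allowable increase = 36 hr.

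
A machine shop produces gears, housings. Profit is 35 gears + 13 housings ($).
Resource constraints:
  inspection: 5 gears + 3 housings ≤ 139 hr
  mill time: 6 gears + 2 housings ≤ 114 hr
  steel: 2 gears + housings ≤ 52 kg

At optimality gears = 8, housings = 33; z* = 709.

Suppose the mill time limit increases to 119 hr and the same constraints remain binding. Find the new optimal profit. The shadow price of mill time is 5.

Δb = 5, so new z* = 709 + (5)·(5) = 709 + 25 = 734.

734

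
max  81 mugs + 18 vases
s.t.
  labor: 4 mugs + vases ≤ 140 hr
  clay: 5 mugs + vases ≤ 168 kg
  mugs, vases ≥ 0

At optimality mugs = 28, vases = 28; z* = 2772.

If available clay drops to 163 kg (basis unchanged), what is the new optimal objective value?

Both labor and clay are binding at x*.
From A_Bᵀ y = c: 4·y_labor + 5·y_clay = 81; 1·y_labor + 1·y_clay = 18.
This yields shadow prices y_labor = 9, y_clay = 9.
Δz = y_clay·Δb = 9 × (-5) = -45, so new z* = 2772 − 45 = 2727.

2727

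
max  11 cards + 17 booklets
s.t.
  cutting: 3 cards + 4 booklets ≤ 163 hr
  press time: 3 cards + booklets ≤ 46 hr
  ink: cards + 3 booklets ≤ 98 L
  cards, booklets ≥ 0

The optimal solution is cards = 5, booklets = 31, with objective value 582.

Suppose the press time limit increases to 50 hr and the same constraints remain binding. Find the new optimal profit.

Binding: press time and ink. Non-binding: cutting (24 unused).
By complementary slackness, y = 0 for the non-binding constraint.
The binding rows give the dual system: 3·y_press time + 1·y_ink = 11 and 1·y_press time + 3·y_ink = 17.
This yields shadow prices y_press time = 2, y_ink = 5.
Δz = y_press time·Δb = 2 × (4) = 8, so new z* = 582 + 8 = 590.

590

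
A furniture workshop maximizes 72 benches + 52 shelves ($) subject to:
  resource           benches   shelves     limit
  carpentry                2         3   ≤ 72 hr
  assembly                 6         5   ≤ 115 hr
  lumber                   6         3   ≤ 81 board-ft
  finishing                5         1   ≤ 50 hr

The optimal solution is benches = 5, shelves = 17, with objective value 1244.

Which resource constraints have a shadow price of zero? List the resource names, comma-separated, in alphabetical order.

carpentry, finishing

carpentry: 61/72 (slack 11)
assembly: 115/115 (binding)
lumber: 81/81 (binding)
finishing: 42/50 (slack 8)
By complementary slackness, a constraint with positive slack has shadow price 0 → carpentry, finishing.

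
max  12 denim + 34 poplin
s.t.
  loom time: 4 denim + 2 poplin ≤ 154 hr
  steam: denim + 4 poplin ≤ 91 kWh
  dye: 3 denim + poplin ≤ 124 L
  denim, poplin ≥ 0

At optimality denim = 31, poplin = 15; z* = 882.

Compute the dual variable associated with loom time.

1

At the optimum: loom time uses 154 of 154 (binding); steam uses 91 of 91 (binding); dye uses 108 of 124 (slack = 16).
By complementary slackness, y = 0 for the non-binding constraint.
The binding rows give the dual system: 4·y_loom time + 1·y_steam = 12 and 2·y_loom time + 4·y_steam = 34.
This yields shadow prices y_loom time = 1, y_steam = 8.
Shadow price of loom time = 1.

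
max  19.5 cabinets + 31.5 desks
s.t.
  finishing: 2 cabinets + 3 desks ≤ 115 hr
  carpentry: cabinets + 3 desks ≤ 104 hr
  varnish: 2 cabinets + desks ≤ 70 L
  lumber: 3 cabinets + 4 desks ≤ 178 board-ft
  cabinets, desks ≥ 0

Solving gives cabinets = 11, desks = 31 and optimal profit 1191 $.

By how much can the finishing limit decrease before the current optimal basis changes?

11

Binding constraints: finishing, carpentry. The basis is B = [[2,3],[1,3]] with det 3.
Per unit decrease in finishing, x* moves by d = (-1, 0.3333).
The basis stays optimal until cabinets reaches 0; allowable decrease = 11 hr.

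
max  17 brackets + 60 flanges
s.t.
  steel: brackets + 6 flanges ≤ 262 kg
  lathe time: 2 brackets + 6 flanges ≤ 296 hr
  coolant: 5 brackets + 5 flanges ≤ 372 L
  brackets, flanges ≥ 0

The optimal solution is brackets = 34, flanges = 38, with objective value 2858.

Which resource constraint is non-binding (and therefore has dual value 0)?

coolant

steel: 262/262 (binding)
lathe time: 296/296 (binding)
coolant: 360/372 (slack 12)
By complementary slackness, a constraint with positive slack has shadow price 0 → coolant.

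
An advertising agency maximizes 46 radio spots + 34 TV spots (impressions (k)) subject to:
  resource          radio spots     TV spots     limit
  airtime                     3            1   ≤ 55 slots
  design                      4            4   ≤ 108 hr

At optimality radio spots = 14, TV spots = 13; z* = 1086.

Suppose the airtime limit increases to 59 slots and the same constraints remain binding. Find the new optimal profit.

Check each constraint at x*: airtime 55/55 (tight); design 108/108 (tight).
From A_Bᵀ y = c: 3·y_airtime + 4·y_design = 46; 1·y_airtime + 4·y_design = 34.
Solving: y_airtime = 6, y_design = 7.
Δz = y_airtime·Δb = 6 × (4) = 24, so new z* = 1086 + 24 = 1110.

1110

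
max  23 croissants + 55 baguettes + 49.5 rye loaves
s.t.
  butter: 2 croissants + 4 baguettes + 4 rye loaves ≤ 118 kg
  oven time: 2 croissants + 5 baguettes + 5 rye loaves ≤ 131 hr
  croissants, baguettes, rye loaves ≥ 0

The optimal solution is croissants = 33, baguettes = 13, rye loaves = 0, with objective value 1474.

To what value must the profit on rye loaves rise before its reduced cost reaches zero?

Both butter and oven time are binding at x*.
The binding rows give the dual system: 2·y_butter + 2·y_oven time = 23 and 4·y_butter + 5·y_oven time = 55.
This yields shadow prices y_butter = 2.5, y_oven time = 9.
rye loaves enters the basis when its profit ≥ yᵀa₃ = 2.5·4 + 9·5 = 55.

55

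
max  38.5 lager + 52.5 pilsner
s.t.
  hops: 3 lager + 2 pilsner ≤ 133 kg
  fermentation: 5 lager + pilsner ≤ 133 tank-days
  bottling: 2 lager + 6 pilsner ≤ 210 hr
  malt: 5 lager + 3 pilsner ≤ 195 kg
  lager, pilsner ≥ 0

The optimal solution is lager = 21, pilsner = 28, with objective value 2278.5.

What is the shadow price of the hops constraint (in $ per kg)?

Binding: fermentation and bottling. Non-binding: hops (14 unused), malt (6 unused).
By complementary slackness, y = 0 for the non-binding constraints.
Dual feasibility on the basic columns requires 5·y_fermentation + 2·y_bottling = 38.5, 1·y_fermentation + 6·y_bottling = 52.5.
Solving: y_fermentation = 4.5, y_bottling = 8.
Shadow price of hops = 0.

0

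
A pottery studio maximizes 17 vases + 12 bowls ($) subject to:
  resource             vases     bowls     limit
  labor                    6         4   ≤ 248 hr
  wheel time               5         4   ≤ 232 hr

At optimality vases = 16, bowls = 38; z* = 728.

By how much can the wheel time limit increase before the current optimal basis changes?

Binding constraints: labor, wheel time. The basis is B = [[6,4],[5,4]] with det 4.
Per unit increase in wheel time, x* moves by d = (-1, 1.5).
The basis stays optimal until vases reaches 0; allowable increase = 16 hr.

16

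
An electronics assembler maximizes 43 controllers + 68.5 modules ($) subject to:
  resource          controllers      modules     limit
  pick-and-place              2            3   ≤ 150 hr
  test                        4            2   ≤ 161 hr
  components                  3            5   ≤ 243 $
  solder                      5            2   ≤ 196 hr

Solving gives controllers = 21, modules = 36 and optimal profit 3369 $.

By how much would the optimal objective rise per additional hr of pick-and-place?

9.5

At the optimum: pick-and-place uses 150 of 150 (binding); test uses 156 of 161 (slack = 5); components uses 243 of 243 (binding); solder uses 177 of 196 (slack = 19).
By complementary slackness, y = 0 for the non-binding constraints.
The binding rows give the dual system: 2·y_pick-and-place + 3·y_components = 43 and 3·y_pick-and-place + 5·y_components = 68.5.
Solving: y_pick-and-place = 9.5, y_components = 8.
Shadow price of pick-and-place = 9.5.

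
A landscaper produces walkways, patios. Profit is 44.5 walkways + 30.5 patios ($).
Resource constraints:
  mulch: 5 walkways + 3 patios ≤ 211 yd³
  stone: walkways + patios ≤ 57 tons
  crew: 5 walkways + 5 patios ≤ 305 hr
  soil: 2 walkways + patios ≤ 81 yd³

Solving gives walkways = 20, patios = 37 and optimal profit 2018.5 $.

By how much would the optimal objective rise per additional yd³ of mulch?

7

At the optimum: mulch uses 211 of 211 (binding); stone uses 57 of 57 (binding); crew uses 285 of 305 (slack = 20); soil uses 77 of 81 (slack = 4).
Slack constraints have shadow price 0 (complementary slackness).
From A_Bᵀ y = c: 5·y_mulch + 1·y_stone = 44.5; 3·y_mulch + 1·y_stone = 30.5.
This yields shadow prices y_mulch = 7, y_stone = 9.5.
Shadow price of mulch = 7.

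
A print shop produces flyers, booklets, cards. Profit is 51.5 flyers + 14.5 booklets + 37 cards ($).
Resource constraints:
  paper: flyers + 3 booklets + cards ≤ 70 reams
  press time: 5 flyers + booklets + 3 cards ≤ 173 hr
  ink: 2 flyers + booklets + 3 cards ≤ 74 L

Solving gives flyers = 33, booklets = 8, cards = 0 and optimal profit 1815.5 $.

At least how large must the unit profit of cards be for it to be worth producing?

43.5

Check each constraint at x*: paper 57/70 (slack 13); press time 173/173 (tight); ink 74/74 (tight).
By complementary slackness, y = 0 for the non-binding constraint.
Dual feasibility on the basic columns requires 5·y_press time + 2·y_ink = 51.5, 1·y_press time + 1·y_ink = 14.5.
→ y_press time = 7.5 and y_ink = 7.
cards enters the basis when its profit ≥ yᵀa₃ = 7.5·3 + 7·3 = 43.5.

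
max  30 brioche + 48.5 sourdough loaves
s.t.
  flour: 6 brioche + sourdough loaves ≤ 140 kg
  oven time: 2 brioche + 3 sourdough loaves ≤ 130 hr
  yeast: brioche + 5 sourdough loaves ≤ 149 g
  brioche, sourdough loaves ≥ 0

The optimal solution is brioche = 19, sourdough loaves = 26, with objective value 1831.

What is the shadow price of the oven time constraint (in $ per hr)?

0

Check each constraint at x*: flour 140/140 (tight); oven time 116/130 (slack 14); yeast 149/149 (tight).
Since oven time is not tight, its dual is 0.
From A_Bᵀ y = c: 6·y_flour + 1·y_yeast = 30; 1·y_flour + 5·y_yeast = 48.5.
→ y_flour = 3.5 and y_yeast = 9.
Shadow price of oven time = 0.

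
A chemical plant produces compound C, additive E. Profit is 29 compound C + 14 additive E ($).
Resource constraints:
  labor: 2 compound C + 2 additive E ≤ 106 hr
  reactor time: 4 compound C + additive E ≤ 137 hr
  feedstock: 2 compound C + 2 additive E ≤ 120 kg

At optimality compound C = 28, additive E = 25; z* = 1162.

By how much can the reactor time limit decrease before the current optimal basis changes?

84

Binding constraints: labor, reactor time. The basis is B = [[2,2],[4,1]] with det -6.
Per unit decrease in reactor time, x* moves by d = (-0.3333, 0.3333).
The basis stays optimal until compound C reaches 0; allowable decrease = 84 hr.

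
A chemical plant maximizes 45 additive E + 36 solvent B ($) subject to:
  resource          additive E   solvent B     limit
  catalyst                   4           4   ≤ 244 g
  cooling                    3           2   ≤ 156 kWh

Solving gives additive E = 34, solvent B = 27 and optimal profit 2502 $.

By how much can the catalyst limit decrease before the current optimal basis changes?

Binding constraints: catalyst, cooling. The basis is B = [[4,4],[3,2]] with det -4.
Per unit decrease in catalyst, x* moves by d = (0.5, -0.75).
The basis stays optimal until solvent B reaches 0; allowable decrease = 36 g.

36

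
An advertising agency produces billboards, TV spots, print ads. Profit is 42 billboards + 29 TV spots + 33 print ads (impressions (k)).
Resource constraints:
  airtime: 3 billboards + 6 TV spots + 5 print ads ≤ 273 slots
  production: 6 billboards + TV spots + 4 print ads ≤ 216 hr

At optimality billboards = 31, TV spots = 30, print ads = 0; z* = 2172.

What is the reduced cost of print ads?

Both airtime and production are binding at x*.
Dual feasibility on the basic columns requires 3·y_airtime + 6·y_production = 42, 6·y_airtime + 1·y_production = 29.
This yields shadow prices y_airtime = 4, y_production = 5.
Reduced cost of print ads: c₃ − yᵀa₃ = 33 − (4·5 + 5·4) = 33 − 40 = -7.

-7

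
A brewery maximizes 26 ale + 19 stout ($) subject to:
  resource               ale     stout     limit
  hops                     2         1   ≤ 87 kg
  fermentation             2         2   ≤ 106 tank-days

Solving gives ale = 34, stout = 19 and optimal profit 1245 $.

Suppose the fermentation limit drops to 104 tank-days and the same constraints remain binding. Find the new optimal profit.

Check each constraint at x*: hops 87/87 (tight); fermentation 106/106 (tight).
From A_Bᵀ y = c: 2·y_hops + 2·y_fermentation = 26; 1·y_hops + 2·y_fermentation = 19.
→ y_hops = 7 and y_fermentation = 6.
Δz = y_fermentation·Δb = 6 × (-2) = -12, so new z* = 1245 − 12 = 1233.

1233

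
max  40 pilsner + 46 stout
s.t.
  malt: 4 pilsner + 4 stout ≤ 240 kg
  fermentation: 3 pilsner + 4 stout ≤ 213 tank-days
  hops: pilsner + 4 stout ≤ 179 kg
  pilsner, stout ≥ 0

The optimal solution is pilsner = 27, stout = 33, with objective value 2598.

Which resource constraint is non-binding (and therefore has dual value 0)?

malt: 240/240 (binding)
fermentation: 213/213 (binding)
hops: 159/179 (slack 20)
By complementary slackness, a constraint with positive slack has shadow price 0 → hops.

hops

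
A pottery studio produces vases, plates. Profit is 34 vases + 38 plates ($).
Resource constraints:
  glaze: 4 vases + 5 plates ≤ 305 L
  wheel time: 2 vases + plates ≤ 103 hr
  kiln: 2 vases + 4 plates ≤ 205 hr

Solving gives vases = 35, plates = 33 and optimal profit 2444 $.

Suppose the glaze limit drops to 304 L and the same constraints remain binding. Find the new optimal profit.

Binding: glaze and wheel time. Non-binding: kiln (3 unused).
By complementary slackness, y = 0 for the non-binding constraint.
Dual feasibility on the basic columns requires 4·y_glaze + 2·y_wheel time = 34, 5·y_glaze + 1·y_wheel time = 38.
→ y_glaze = 7 and y_wheel time = 3.
Δz = y_glaze·Δb = 7 × (-1) = -7, so new z* = 2444 − 7 = 2437.

2437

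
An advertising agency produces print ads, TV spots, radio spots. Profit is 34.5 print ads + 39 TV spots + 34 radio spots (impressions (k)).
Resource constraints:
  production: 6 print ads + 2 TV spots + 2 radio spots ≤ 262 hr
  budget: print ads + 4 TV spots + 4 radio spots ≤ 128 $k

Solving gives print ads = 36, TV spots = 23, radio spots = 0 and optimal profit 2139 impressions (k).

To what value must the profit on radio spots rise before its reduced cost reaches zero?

39

At the optimum: production uses 262 of 262 (binding); budget uses 128 of 128 (binding).
From A_Bᵀ y = c: 6·y_production + 1·y_budget = 34.5; 2·y_production + 4·y_budget = 39.
→ y_production = 4.5 and y_budget = 7.5.
radio spots enters the basis when its profit ≥ yᵀa₃ = 4.5·2 + 7.5·4 = 39.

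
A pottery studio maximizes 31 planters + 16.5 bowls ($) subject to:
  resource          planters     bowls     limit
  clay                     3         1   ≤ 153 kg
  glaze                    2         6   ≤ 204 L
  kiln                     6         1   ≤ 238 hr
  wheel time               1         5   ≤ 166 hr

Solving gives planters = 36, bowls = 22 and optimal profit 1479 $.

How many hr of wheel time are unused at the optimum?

20

wheel time used = 1·36 + 5·22 = 146; slack = 166 − 146 = 20.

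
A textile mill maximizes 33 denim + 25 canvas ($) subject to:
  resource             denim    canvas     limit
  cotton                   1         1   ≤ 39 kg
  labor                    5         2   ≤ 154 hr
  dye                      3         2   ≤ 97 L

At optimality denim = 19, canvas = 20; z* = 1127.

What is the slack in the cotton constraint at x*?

0

cotton used = 1·19 + 1·20 = 39; slack = 39 − 39 = 0.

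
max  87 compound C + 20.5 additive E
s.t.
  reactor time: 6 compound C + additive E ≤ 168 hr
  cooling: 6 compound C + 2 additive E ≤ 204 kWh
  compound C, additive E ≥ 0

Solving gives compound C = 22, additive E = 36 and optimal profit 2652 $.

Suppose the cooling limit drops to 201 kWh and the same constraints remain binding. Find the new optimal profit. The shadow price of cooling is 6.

2634

Δb = -3, so new z* = 2652 + (6)·(-3) = 2652 − 18 = 2634.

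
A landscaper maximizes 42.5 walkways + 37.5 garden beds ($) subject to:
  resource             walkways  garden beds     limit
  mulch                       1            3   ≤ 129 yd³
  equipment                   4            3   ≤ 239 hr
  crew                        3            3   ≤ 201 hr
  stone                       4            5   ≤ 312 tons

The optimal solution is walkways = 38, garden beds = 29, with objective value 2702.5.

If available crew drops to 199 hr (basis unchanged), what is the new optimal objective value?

Binding: equipment and crew. Non-binding: mulch (4 unused), stone (15 unused).
By complementary slackness, y = 0 for the non-binding constraints.
The binding rows give the dual system: 4·y_equipment + 3·y_crew = 42.5 and 3·y_equipment + 3·y_crew = 37.5.
Solving: y_equipment = 5, y_crew = 7.5.
Δz = y_crew·Δb = 7.5 × (-2) = -15, so new z* = 2702.5 − 15 = 2687.5.

2687.5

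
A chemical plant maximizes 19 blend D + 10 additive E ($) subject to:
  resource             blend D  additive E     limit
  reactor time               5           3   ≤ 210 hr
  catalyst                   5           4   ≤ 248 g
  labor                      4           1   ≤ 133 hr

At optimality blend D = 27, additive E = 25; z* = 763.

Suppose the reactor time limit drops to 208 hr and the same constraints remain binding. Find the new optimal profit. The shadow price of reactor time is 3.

757

Δb = -2, so new z* = 763 + (3)·(-2) = 763 − 6 = 757.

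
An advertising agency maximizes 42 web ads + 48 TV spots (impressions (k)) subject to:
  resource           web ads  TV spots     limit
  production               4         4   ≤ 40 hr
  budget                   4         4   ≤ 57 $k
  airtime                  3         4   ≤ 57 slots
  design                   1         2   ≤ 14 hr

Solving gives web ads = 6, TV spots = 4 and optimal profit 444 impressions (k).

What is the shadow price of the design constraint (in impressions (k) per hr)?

At the optimum: production uses 40 of 40 (binding); budget uses 40 of 57 (slack = 17); airtime uses 34 of 57 (slack = 23); design uses 14 of 14 (binding).
Since budget, airtime are not tight, their duals are 0.
The binding rows give the dual system: 4·y_production + 1·y_design = 42 and 4·y_production + 2·y_design = 48.
→ y_production = 9 and y_design = 6.
Shadow price of design = 6.

6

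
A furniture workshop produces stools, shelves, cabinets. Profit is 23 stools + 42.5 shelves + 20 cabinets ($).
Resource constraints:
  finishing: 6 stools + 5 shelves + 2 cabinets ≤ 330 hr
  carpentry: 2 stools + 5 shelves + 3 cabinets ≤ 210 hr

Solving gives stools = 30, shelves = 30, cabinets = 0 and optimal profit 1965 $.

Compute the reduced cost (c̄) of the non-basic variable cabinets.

Both finishing and carpentry are binding at x*.
From A_Bᵀ y = c: 6·y_finishing + 2·y_carpentry = 23; 5·y_finishing + 5·y_carpentry = 42.5.
Solving: y_finishing = 1.5, y_carpentry = 7.
Reduced cost of cabinets: c₃ − yᵀa₃ = 20 − (1.5·2 + 7·3) = 20 − 24 = -4.

-4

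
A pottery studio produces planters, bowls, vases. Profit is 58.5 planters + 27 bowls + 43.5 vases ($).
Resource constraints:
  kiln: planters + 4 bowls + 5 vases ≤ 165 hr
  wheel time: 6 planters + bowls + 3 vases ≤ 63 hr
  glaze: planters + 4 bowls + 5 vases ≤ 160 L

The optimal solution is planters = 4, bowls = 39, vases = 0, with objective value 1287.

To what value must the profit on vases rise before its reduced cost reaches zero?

49.5

Check each constraint at x*: kiln 160/165 (slack 5); wheel time 63/63 (tight); glaze 160/160 (tight).
Slack constraints have shadow price 0 (complementary slackness).
From A_Bᵀ y = c: 6·y_wheel time + 1·y_glaze = 58.5; 1·y_wheel time + 4·y_glaze = 27.
This yields shadow prices y_wheel time = 9, y_glaze = 4.5.
vases enters the basis when its profit ≥ yᵀa₃ = 9·3 + 4.5·5 = 49.5.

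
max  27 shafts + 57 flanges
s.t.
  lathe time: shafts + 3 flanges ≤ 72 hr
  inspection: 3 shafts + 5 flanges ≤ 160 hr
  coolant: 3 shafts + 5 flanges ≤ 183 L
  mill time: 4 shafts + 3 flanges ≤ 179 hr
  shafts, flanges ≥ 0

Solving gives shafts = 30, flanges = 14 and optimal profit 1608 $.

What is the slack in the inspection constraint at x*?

0

inspection used = 3·30 + 5·14 = 160; slack = 160 − 160 = 0.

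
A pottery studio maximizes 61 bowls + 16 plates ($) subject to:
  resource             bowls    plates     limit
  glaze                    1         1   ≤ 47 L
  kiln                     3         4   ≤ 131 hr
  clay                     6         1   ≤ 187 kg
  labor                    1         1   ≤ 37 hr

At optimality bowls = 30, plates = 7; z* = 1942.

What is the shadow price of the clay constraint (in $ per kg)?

Check each constraint at x*: glaze 37/47 (slack 10); kiln 118/131 (slack 13); clay 187/187 (tight); labor 37/37 (tight).
Slack constraints have shadow price 0 (complementary slackness).
Dual feasibility on the basic columns requires 6·y_clay + 1·y_labor = 61, 1·y_clay + 1·y_labor = 16.
→ y_clay = 9 and y_labor = 7.
Shadow price of clay = 9.

9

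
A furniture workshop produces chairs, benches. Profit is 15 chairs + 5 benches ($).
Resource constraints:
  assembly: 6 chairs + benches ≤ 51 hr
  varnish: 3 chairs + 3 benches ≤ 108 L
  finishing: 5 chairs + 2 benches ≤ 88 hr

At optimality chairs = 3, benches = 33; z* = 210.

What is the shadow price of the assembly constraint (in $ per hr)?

Binding: assembly and varnish. Non-binding: finishing (7 unused).
Slack constraints have shadow price 0 (complementary slackness).
Dual feasibility on the basic columns requires 6·y_assembly + 3·y_varnish = 15, 1·y_assembly + 3·y_varnish = 5.
→ y_assembly = 2 and y_varnish = 1.
Shadow price of assembly = 2.

2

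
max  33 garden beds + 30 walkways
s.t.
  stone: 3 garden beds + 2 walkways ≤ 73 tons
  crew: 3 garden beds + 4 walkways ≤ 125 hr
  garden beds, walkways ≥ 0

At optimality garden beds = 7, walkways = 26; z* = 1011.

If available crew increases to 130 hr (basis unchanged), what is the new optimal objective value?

1031

At the optimum: stone uses 73 of 73 (binding); crew uses 125 of 125 (binding).
From A_Bᵀ y = c: 3·y_stone + 3·y_crew = 33; 2·y_stone + 4·y_crew = 30.
→ y_stone = 7 and y_crew = 4.
Δz = y_crew·Δb = 4 × (5) = 20, so new z* = 1011 + 20 = 1031.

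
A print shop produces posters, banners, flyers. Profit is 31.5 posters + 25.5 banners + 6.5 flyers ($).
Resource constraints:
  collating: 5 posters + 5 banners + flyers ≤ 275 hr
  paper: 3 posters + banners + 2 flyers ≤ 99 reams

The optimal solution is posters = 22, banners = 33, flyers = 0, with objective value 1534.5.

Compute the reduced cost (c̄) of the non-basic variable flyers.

-4

At the optimum: collating uses 275 of 275 (binding); paper uses 99 of 99 (binding).
Dual feasibility on the basic columns requires 5·y_collating + 3·y_paper = 31.5, 5·y_collating + 1·y_paper = 25.5.
Solving: y_collating = 4.5, y_paper = 3.
Reduced cost of flyers: c₃ − yᵀa₃ = 6.5 − (4.5·1 + 3·2) = 6.5 − 10.5 = -4.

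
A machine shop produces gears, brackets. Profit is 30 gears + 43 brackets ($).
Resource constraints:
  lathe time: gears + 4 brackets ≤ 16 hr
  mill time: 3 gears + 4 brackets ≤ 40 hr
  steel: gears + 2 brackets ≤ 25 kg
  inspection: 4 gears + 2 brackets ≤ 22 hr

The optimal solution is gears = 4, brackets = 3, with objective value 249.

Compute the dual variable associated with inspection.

Check each constraint at x*: lathe time 16/16 (tight); mill time 24/40 (slack 16); steel 10/25 (slack 15); inspection 22/22 (tight).
Since mill time, steel are not tight, their duals are 0.
From A_Bᵀ y = c: 1·y_lathe time + 4·y_inspection = 30; 4·y_lathe time + 2·y_inspection = 43.
This yields shadow prices y_lathe time = 8, y_inspection = 5.5.
Shadow price of inspection = 5.5.

5.5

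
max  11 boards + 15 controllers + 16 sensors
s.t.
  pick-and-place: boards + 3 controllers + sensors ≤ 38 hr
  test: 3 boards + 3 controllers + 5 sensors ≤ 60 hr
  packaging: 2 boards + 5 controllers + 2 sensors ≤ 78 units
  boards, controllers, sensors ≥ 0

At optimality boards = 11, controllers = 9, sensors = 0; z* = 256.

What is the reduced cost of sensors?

At the optimum: pick-and-place uses 38 of 38 (binding); test uses 60 of 60 (binding); packaging uses 67 of 78 (slack = 11).
Since packaging is not tight, its dual is 0.
From A_Bᵀ y = c: 1·y_pick-and-place + 3·y_test = 11; 3·y_pick-and-place + 3·y_test = 15.
This yields shadow prices y_pick-and-place = 2, y_test = 3.
Reduced cost of sensors: c₃ − yᵀa₃ = 16 − (2·1 + 3·5) = 16 − 17 = -1.

-1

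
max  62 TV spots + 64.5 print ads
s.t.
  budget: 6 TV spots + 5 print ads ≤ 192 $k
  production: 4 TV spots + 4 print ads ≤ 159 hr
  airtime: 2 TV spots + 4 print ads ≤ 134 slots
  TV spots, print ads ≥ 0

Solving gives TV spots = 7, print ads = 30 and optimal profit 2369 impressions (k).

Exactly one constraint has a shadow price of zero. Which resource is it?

production

budget: 192/192 (binding)
production: 148/159 (slack 11)
airtime: 134/134 (binding)
By complementary slackness, a constraint with positive slack has shadow price 0 → production.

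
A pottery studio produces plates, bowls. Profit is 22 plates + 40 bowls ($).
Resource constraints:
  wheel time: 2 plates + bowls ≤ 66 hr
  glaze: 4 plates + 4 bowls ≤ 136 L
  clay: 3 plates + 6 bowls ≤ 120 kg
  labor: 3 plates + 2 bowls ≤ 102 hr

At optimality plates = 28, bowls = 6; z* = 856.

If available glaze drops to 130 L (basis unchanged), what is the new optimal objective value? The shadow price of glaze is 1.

850

Δb = -6, so new z* = 856 + (1)·(-6) = 856 − 6 = 850.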